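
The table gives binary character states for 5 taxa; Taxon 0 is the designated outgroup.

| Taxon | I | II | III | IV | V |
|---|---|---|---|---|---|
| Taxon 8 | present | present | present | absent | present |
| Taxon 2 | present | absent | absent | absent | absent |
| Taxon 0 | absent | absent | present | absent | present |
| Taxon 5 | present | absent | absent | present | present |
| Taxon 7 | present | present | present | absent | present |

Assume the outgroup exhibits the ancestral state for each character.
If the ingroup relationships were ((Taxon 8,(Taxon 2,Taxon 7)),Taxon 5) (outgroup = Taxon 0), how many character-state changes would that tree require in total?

7

Map each character onto ((Taxon 8,(Taxon 2,Taxon 7)),Taxon 5) (rooted by Taxon 0) and count the minimum state changes it requires (Fitch parsimony):
I: 1; II: 2; III: 2; IV: 1; V: 1.
Total tree length = 7.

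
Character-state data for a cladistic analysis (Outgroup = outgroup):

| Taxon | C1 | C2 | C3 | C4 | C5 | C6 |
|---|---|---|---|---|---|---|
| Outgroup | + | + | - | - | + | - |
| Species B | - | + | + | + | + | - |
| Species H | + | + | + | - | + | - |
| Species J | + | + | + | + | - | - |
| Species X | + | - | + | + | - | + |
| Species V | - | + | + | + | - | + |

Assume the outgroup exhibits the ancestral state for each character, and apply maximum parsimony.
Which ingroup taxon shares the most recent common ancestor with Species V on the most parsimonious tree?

Character polarity is set by the outgroup: the derived state is whichever differs from the outgroup's state, so for C1, C2, C5 the derived state is '-', and for the remaining characters it is '+'.
C1 groups Species B and Species V, which is incompatible with the clades supported by the remaining characters; treating it as convergent (homoplasy) costs fewer steps than any alternative tree.
C2 (derived state '-') is unique to Species X (autapomorphy; uninformative for grouping).
All ingroup taxa share the derived state '+' for C3; it defines the ingroup but does not resolve relationships within it.
Only Species B, Species J, Species V, and Species X show the derived state '+' for C4, supporting them as a clade.
C5 (derived state '-') is shared by Species J, Species V, and Species X — a synapomorphy uniting that clade.
C6 (derived state '+') is shared by Species V and Species X — a synapomorphy uniting that clade.
Most parsimonious ingroup topology: ((Species B,(Species J,(Species X,Species V))),Species H).
Species V and Species X form a cherry on this tree, so they are sister taxa.

Species X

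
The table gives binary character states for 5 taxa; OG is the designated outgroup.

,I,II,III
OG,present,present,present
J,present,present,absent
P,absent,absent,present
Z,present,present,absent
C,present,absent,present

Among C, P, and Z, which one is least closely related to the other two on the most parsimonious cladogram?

Z

The outgroup has state 'present' for every character, so 'absent' is the derived state throughout.
I: derived state 'absent' in P only — an autapomorphy, so it tells us nothing about relationships among taxa.
II: derived state 'absent' in C and P only — synapomorphy for {C, P}.
III (derived state 'absent') is shared by J and Z — a synapomorphy uniting that clade.
Most parsimonious ingroup topology: ((J,Z),(P,C)).
C and P share a more recent common ancestor with each other than either does with Z, so Z is the least closely related of the three.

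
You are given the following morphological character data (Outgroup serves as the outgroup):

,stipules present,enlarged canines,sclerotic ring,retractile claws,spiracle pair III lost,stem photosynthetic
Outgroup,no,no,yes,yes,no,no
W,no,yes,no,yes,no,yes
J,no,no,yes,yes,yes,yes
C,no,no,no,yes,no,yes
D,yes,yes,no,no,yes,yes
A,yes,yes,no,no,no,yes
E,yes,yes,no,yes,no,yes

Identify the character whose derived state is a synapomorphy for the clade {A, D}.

retractile claws

Character polarity is set by the outgroup: the derived state is whichever differs from the outgroup's state, so for sclerotic ring, retractile claws the derived state is 'no', and for the remaining characters it is 'yes'.
stipules present: derived state 'yes' in A, D, and E only — synapomorphy for {A, D, E}.
enlarged canines (derived state 'yes') is shared by A, D, E, and W — a synapomorphy uniting that clade.
Only A, C, D, E, and W show the derived state 'no' for sclerotic ring, supporting them as a clade.
Only A and D show the derived state 'no' for retractile claws, supporting them as a clade.
spiracle pair III lost groups D and J, which is incompatible with the clades supported by the remaining characters; treating it as convergent (homoplasy) costs fewer steps than any alternative tree.
stem photosynthetic (derived state 'yes') is shared by all ingroup taxa — unites the whole ingroup.
Most parsimonious ingroup topology: (((W,((D,A),E)),C),J).
The clade {A, D} is supported by retractile claws: its derived state 'no' occurs in exactly those taxa and in no other taxon (including the outgroup).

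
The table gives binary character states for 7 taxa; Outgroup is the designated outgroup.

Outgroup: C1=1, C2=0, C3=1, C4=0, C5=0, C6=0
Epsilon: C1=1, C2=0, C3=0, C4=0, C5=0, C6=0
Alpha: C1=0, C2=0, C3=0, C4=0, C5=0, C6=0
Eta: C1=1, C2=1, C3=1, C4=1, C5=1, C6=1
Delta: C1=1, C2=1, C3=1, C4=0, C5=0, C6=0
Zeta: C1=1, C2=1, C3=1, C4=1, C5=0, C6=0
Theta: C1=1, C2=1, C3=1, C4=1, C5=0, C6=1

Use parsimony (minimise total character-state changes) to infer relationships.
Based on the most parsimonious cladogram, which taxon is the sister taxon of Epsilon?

Alpha

Character polarity is set by the outgroup: the derived state is whichever differs from the outgroup's state, so for C1, C3 the derived state is '0', and for the remaining characters it is '1'.
C1 (derived state '0') is unique to Alpha (autapomorphy; uninformative for grouping).
C2: derived state '1' in Delta, Eta, Theta, and Zeta only — synapomorphy for {Delta, Eta, Theta, Zeta}.
C3: derived state '0' in Alpha and Epsilon only — synapomorphy for {Alpha, Epsilon}.
C4 (derived state '1') is shared by Eta, Theta, and Zeta — a synapomorphy uniting that clade.
C5 (derived state '1') is unique to Eta (autapomorphy; uninformative for grouping).
C6 (derived state '1') is shared by Eta and Theta — a synapomorphy uniting that clade.
Most parsimonious ingroup topology: ((Epsilon,Alpha),(((Eta,Theta),Zeta),Delta)).
Epsilon and Alpha form a cherry on this tree, so they are sister taxa.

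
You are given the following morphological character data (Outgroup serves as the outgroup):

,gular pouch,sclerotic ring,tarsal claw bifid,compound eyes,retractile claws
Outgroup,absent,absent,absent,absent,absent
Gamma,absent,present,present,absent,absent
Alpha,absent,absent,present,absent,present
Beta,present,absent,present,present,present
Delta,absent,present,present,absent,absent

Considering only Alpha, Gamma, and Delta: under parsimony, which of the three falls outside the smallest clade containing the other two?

Alpha

The outgroup has state 'absent' for every character, so 'present' is the derived state throughout.
gular pouch: derived state 'present' in Beta only — an autapomorphy, so it tells us nothing about relationships among taxa.
sclerotic ring: derived state 'present' in Delta and Gamma only — synapomorphy for {Delta, Gamma}.
All ingroup taxa share the derived state 'present' for tarsal claw bifid; it defines the ingroup but does not resolve relationships within it.
compound eyes: derived state 'present' in Beta only — an autapomorphy, so it tells us nothing about relationships among taxa.
retractile claws (derived state 'present') is shared by Alpha and Beta — a synapomorphy uniting that clade.
Most parsimonious ingroup topology: ((Gamma,Delta),(Alpha,Beta)).
Gamma and Delta share a more recent common ancestor with each other than either does with Alpha, so Alpha is the least closely related of the three.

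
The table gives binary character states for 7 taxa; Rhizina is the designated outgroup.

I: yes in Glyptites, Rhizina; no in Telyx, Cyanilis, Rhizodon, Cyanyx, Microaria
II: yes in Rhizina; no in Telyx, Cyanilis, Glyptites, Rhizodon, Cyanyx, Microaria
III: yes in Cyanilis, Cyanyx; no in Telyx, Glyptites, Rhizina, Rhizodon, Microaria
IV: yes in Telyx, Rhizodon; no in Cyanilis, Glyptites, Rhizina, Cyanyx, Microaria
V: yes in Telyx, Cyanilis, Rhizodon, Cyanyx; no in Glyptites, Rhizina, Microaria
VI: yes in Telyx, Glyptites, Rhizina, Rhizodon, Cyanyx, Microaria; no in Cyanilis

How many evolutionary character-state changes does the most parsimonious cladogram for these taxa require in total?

6

Character polarity is set by the outgroup: the derived state is whichever differs from the outgroup's state, so for I, II, VI the derived state is 'no', and for the remaining characters it is 'yes'.
I: derived state 'no' in Cyanilis, Cyanyx, Microaria, Rhizodon, and Telyx only — synapomorphy for {Cyanilis, Cyanyx, Microaria, Rhizodon, Telyx}.
II (derived state 'no') is shared by all ingroup taxa — unites the whole ingroup.
III: derived state 'yes' in Cyanilis and Cyanyx only — synapomorphy for {Cyanilis, Cyanyx}.
Only Rhizodon and Telyx show the derived state 'yes' for IV, supporting them as a clade.
V (derived state 'yes') is shared by Cyanilis, Cyanyx, Rhizodon, and Telyx — a synapomorphy uniting that clade.
VI (derived state 'no') is unique to Cyanilis (autapomorphy; uninformative for grouping).
Most parsimonious ingroup topology: ((((Rhizodon,Telyx),(Cyanilis,Cyanyx)),Microaria),Glyptites).
Changes per character on this tree: I: 1; II: 1; III: 1; IV: 1; V: 1; VI: 1.
Total = 6.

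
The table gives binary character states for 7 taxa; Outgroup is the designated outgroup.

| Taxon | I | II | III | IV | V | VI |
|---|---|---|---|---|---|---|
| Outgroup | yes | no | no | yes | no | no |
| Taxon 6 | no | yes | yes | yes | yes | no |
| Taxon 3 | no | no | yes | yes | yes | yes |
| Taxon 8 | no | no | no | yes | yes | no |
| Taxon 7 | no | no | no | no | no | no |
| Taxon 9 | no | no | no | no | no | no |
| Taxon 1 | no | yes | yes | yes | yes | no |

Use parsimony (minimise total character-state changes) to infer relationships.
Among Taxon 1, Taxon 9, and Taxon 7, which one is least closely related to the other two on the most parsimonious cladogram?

Character polarity is set by the outgroup: the derived state is whichever differs from the outgroup's state, so for I, IV the derived state is 'no', and for the remaining characters it is 'yes'.
All ingroup taxa share the derived state 'no' for I; it defines the ingroup but does not resolve relationships within it.
II: derived state 'yes' in Taxon 1 and Taxon 6 only — synapomorphy for {Taxon 1, Taxon 6}.
III (derived state 'yes') is shared by Taxon 1, Taxon 3, and Taxon 6 — a synapomorphy uniting that clade.
Only Taxon 7 and Taxon 9 show the derived state 'no' for IV, supporting them as a clade.
V (derived state 'yes') is shared by Taxon 1, Taxon 3, Taxon 6, and Taxon 8 — a synapomorphy uniting that clade.
VI (derived state 'yes') is unique to Taxon 3 (autapomorphy; uninformative for grouping).
Most parsimonious ingroup topology: ((((Taxon 6,Taxon 1),Taxon 3),Taxon 8),(Taxon 7,Taxon 9)).
Taxon 9 and Taxon 7 share a more recent common ancestor with each other than either does with Taxon 1, so Taxon 1 is the least closely related of the three.

Taxon 1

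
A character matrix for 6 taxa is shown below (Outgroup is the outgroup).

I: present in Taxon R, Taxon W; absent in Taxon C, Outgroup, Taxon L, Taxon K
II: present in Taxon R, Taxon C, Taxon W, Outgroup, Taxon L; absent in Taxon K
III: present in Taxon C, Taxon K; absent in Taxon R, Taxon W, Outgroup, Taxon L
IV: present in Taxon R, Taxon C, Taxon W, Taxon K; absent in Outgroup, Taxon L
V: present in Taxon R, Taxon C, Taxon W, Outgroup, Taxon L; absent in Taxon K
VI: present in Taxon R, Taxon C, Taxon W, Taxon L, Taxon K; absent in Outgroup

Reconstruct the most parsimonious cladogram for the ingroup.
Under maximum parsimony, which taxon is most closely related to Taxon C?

Taxon K

Character polarity is set by the outgroup: the derived state is whichever differs from the outgroup's state, so for II, V the derived state is 'absent', and for the remaining characters it is 'present'.
I (derived state 'present') is shared by Taxon R and Taxon W — a synapomorphy uniting that clade.
II (derived state 'absent') is unique to Taxon K (autapomorphy; uninformative for grouping).
III (derived state 'present') is shared by Taxon C and Taxon K — a synapomorphy uniting that clade.
IV: derived state 'present' in Taxon C, Taxon K, Taxon R, and Taxon W only — synapomorphy for {Taxon C, Taxon K, Taxon R, Taxon W}.
V (derived state 'absent') is unique to Taxon K (autapomorphy; uninformative for grouping).
All ingroup taxa share the derived state 'present' for VI; it defines the ingroup but does not resolve relationships within it.
Most parsimonious ingroup topology: (Taxon L,((Taxon C,Taxon K),(Taxon W,Taxon R))).
Taxon C and Taxon K form a cherry on this tree, so they are sister taxa.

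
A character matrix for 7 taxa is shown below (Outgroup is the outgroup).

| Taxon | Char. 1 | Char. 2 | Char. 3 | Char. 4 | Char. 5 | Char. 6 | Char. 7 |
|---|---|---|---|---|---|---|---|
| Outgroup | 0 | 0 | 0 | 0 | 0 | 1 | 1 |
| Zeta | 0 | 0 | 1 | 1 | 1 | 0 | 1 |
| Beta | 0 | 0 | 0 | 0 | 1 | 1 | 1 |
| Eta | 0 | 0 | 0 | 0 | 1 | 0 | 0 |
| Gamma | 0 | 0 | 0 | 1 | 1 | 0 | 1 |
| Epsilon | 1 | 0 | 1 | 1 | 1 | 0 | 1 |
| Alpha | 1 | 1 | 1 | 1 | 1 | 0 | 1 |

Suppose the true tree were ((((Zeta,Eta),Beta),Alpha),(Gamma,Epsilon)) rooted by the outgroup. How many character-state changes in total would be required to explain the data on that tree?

Map each character onto ((((Zeta,Eta),Beta),Alpha),(Gamma,Epsilon)) (rooted by Outgroup) and count the minimum state changes it requires (Fitch parsimony):
Char. 1: 2; Char. 2: 1; Char. 3: 3; Char. 4: 3; Char. 5: 1; Char. 6: 2; Char. 7: 1.
Total tree length = 13.

13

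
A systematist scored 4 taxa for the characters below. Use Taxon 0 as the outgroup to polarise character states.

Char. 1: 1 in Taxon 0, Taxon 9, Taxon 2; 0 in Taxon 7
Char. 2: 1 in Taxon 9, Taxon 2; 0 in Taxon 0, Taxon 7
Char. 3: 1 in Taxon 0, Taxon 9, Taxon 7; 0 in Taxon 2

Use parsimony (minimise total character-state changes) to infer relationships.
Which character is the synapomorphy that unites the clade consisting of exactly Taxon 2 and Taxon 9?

Character polarity is set by the outgroup: the derived state is whichever differs from the outgroup's state, so for Char. 1, Char. 3 the derived state is '0', and for the remaining characters it is '1'.
Char. 1 (derived state '0') is unique to Taxon 7 (autapomorphy; uninformative for grouping).
Char. 2 (derived state '1') is shared by Taxon 2 and Taxon 9 — a synapomorphy uniting that clade.
Char. 3: derived state '0' in Taxon 2 only — an autapomorphy, so it tells us nothing about relationships among taxa.
Most parsimonious ingroup topology: ((Taxon 9,Taxon 2),Taxon 7).
The clade {Taxon 2, Taxon 9} is supported by Char. 2: its derived state '1' occurs in exactly those taxa and in no other taxon (including the outgroup).

Char. 2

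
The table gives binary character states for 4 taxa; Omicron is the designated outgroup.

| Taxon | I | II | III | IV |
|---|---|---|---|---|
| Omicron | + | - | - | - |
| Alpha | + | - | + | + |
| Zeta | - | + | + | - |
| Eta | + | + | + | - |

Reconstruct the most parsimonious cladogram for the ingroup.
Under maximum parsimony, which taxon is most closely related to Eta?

Character polarity is set by the outgroup: the derived state is whichever differs from the outgroup's state, so for I the derived state is '-', and for the remaining characters it is '+'.
I: derived state '-' in Zeta only — an autapomorphy, so it tells us nothing about relationships among taxa.
II: derived state '+' in Eta and Zeta only — synapomorphy for {Eta, Zeta}.
All ingroup taxa share the derived state '+' for III; it defines the ingroup but does not resolve relationships within it.
IV (derived state '+') is unique to Alpha (autapomorphy; uninformative for grouping).
Most parsimonious ingroup topology: (Alpha,(Zeta,Eta)).
Eta and Zeta form a cherry on this tree, so they are sister taxa.

Zeta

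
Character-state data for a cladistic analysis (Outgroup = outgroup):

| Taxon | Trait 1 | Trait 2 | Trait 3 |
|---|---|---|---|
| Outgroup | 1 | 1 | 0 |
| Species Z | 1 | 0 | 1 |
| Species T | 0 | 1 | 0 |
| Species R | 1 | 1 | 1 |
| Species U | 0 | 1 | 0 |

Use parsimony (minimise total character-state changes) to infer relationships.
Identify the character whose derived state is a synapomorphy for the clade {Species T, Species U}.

Character polarity is set by the outgroup: the derived state is whichever differs from the outgroup's state, so for Trait 1, Trait 2 the derived state is '0', and for the remaining characters it is '1'.
Trait 1: derived state '0' in Species T and Species U only — synapomorphy for {Species T, Species U}.
Trait 2: derived state '0' in Species Z only — an autapomorphy, so it tells us nothing about relationships among taxa.
Trait 3 (derived state '1') is shared by Species R and Species Z — a synapomorphy uniting that clade.
Most parsimonious ingroup topology: ((Species Z,Species R),(Species T,Species U)).
The clade {Species T, Species U} is supported by Trait 1: its derived state '0' occurs in exactly those taxa and in no other taxon (including the outgroup).

Trait 1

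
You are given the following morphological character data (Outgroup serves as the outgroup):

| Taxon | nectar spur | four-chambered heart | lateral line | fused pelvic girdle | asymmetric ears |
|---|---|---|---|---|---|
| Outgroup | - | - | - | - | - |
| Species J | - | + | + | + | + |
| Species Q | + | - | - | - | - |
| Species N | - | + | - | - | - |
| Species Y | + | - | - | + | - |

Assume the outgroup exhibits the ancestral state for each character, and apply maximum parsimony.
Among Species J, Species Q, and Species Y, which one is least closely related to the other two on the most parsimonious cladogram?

The outgroup has state '-' for every character, so '+' is the derived state throughout.
Only Species Q and Species Y show the derived state '+' for nectar spur, supporting them as a clade.
Only Species J and Species N show the derived state '+' for four-chambered heart, supporting them as a clade.
lateral line (derived state '+') is unique to Species J (autapomorphy; uninformative for grouping).
fused pelvic girdle (state '+') occurs in Species J and Species Y but conflicts with the nesting implied by the other characters — most parsimoniously interpreted as homoplasy.
asymmetric ears (derived state '+') is unique to Species J (autapomorphy; uninformative for grouping).
Most parsimonious ingroup topology: ((Species Y,Species Q),(Species J,Species N)).
Species Q and Species Y share a more recent common ancestor with each other than either does with Species J, so Species J is the least closely related of the three.

Species J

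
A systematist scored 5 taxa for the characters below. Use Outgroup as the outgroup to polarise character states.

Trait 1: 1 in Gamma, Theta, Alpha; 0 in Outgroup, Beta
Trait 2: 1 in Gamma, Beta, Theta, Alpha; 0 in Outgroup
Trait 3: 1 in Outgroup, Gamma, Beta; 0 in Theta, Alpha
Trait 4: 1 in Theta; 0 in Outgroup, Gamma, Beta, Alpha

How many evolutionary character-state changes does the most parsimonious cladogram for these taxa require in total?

Character polarity is set by the outgroup: the derived state is whichever differs from the outgroup's state, so for Trait 3 the derived state is '0', and for the remaining characters it is '1'.
Trait 1: derived state '1' in Alpha, Gamma, and Theta only — synapomorphy for {Alpha, Gamma, Theta}.
Trait 2 (derived state '1') is shared by all ingroup taxa — unites the whole ingroup.
Trait 3 (derived state '0') is shared by Alpha and Theta — a synapomorphy uniting that clade.
Trait 4 (derived state '1') is unique to Theta (autapomorphy; uninformative for grouping).
Most parsimonious ingroup topology: ((Gamma,(Theta,Alpha)),Beta).
Changes per character on this tree: Trait 1: 1; Trait 2: 1; Trait 3: 1; Trait 4: 1.
Total = 4.

4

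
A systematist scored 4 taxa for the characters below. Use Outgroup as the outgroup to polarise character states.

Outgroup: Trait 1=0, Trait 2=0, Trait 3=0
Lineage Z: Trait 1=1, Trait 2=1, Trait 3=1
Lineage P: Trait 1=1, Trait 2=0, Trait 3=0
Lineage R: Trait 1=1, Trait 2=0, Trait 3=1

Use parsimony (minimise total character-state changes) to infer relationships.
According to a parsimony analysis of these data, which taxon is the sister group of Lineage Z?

Lineage R

The outgroup has state '0' for every character, so '1' is the derived state throughout.
Trait 1 (derived state '1') is shared by all ingroup taxa — unites the whole ingroup.
Trait 2: derived state '1' in Lineage Z only — an autapomorphy, so it tells us nothing about relationships among taxa.
Trait 3: derived state '1' in Lineage R and Lineage Z only — synapomorphy for {Lineage R, Lineage Z}.
Most parsimonious ingroup topology: ((Lineage Z,Lineage R),Lineage P).
Lineage Z and Lineage R form a cherry on this tree, so they are sister taxa.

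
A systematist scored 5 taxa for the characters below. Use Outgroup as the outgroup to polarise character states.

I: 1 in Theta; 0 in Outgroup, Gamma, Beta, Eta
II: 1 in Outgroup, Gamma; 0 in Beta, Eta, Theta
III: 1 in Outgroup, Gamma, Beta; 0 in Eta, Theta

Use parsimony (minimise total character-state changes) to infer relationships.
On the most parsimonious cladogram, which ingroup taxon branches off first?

Character polarity is set by the outgroup: the derived state is whichever differs from the outgroup's state, so for II, III the derived state is '0', and for the remaining characters it is '1'.
I: derived state '1' in Theta only — an autapomorphy, so it tells us nothing about relationships among taxa.
II: derived state '0' in Beta, Eta, and Theta only — synapomorphy for {Beta, Eta, Theta}.
III (derived state '0') is shared by Eta and Theta — a synapomorphy uniting that clade.
Most parsimonious ingroup topology: (Gamma,(Beta,(Eta,Theta))).
Gamma is sister to the clade containing all other ingroup taxa, so it is the earliest-diverging (most basal) ingroup lineage.

Gamma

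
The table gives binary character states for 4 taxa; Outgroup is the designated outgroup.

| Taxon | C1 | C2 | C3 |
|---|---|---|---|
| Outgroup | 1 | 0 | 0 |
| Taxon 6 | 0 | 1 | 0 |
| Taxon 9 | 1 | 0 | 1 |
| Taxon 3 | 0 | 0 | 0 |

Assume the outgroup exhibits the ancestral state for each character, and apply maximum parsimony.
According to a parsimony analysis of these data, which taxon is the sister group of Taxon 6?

Taxon 3

Character polarity is set by the outgroup: the derived state is whichever differs from the outgroup's state, so for C1 the derived state is '0', and for the remaining characters it is '1'.
C1: derived state '0' in Taxon 3 and Taxon 6 only — synapomorphy for {Taxon 3, Taxon 6}.
C2: derived state '1' in Taxon 6 only — an autapomorphy, so it tells us nothing about relationships among taxa.
C3 (derived state '1') is unique to Taxon 9 (autapomorphy; uninformative for grouping).
Most parsimonious ingroup topology: ((Taxon 6,Taxon 3),Taxon 9).
Taxon 6 and Taxon 3 form a cherry on this tree, so they are sister taxa.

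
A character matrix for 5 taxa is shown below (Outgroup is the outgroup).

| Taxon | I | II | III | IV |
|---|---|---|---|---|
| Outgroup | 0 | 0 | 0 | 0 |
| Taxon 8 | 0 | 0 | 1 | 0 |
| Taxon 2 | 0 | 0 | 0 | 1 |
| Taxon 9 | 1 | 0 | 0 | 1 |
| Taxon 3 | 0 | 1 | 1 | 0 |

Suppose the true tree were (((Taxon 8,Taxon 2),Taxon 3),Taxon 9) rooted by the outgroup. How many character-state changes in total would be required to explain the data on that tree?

6

Map each character onto (((Taxon 8,Taxon 2),Taxon 3),Taxon 9) (rooted by Outgroup) and count the minimum state changes it requires (Fitch parsimony):
I: 1; II: 1; III: 2; IV: 2.
Total tree length = 6.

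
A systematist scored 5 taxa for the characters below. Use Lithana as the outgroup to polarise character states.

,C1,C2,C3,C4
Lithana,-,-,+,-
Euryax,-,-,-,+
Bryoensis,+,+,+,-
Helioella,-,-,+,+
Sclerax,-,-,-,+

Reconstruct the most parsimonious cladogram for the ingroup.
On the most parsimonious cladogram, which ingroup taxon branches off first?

Character polarity is set by the outgroup: the derived state is whichever differs from the outgroup's state, so for C3 the derived state is '-', and for the remaining characters it is '+'.
C1 (derived state '+') is unique to Bryoensis (autapomorphy; uninformative for grouping).
C2: derived state '+' in Bryoensis only — an autapomorphy, so it tells us nothing about relationships among taxa.
Only Euryax and Sclerax show the derived state '-' for C3, supporting them as a clade.
C4 (derived state '+') is shared by Euryax, Helioella, and Sclerax — a synapomorphy uniting that clade.
Most parsimonious ingroup topology: (((Euryax,Sclerax),Helioella),Bryoensis).
Bryoensis is sister to the clade containing all other ingroup taxa, so it is the earliest-diverging (most basal) ingroup lineage.

Bryoensis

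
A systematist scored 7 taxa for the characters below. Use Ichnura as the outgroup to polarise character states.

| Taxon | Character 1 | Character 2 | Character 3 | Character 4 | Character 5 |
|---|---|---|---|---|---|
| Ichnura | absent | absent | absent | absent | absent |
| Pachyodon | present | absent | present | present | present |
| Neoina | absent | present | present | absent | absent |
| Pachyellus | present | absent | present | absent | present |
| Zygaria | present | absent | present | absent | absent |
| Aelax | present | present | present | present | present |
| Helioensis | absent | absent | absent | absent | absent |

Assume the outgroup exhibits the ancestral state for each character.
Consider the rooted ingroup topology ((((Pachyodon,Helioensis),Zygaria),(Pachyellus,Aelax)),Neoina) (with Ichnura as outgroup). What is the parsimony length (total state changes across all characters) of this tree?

10

Map each character onto ((((Pachyodon,Helioensis),Zygaria),(Pachyellus,Aelax)),Neoina) (rooted by Ichnura) and count the minimum state changes it requires (Fitch parsimony):
Character 1: 2; Character 2: 2; Character 3: 2; Character 4: 2; Character 5: 2.
Total tree length = 10.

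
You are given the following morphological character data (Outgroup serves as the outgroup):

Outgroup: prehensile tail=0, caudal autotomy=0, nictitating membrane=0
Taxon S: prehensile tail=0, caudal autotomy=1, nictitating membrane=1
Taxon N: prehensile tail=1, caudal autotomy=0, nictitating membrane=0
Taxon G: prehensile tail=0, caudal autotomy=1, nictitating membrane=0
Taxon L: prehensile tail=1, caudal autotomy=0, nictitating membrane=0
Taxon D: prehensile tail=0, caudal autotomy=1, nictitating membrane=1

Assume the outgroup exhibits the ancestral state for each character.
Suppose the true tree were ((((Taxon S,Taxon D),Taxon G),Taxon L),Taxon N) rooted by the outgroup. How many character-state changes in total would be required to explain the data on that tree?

Map each character onto ((((Taxon S,Taxon D),Taxon G),Taxon L),Taxon N) (rooted by Outgroup) and count the minimum state changes it requires (Fitch parsimony):
prehensile tail: 2; caudal autotomy: 1; nictitating membrane: 1.
Total tree length = 4.

4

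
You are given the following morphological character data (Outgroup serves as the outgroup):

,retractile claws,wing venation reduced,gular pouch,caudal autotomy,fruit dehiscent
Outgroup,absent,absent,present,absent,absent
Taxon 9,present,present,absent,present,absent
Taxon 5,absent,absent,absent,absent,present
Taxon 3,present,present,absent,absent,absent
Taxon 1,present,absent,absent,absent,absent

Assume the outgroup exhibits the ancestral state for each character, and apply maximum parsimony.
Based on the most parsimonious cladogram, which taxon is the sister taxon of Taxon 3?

Character polarity is set by the outgroup: the derived state is whichever differs from the outgroup's state, so for gular pouch the derived state is 'absent', and for the remaining characters it is 'present'.
retractile claws: derived state 'present' in Taxon 1, Taxon 3, and Taxon 9 only — synapomorphy for {Taxon 1, Taxon 3, Taxon 9}.
wing venation reduced: derived state 'present' in Taxon 3 and Taxon 9 only — synapomorphy for {Taxon 3, Taxon 9}.
gular pouch (derived state 'absent') is shared by all ingroup taxa — unites the whole ingroup.
caudal autotomy: derived state 'present' in Taxon 9 only — an autapomorphy, so it tells us nothing about relationships among taxa.
fruit dehiscent: derived state 'present' in Taxon 5 only — an autapomorphy, so it tells us nothing about relationships among taxa.
Most parsimonious ingroup topology: (((Taxon 9,Taxon 3),Taxon 1),Taxon 5).
Taxon 3 and Taxon 9 form a cherry on this tree, so they are sister taxa.

Taxon 9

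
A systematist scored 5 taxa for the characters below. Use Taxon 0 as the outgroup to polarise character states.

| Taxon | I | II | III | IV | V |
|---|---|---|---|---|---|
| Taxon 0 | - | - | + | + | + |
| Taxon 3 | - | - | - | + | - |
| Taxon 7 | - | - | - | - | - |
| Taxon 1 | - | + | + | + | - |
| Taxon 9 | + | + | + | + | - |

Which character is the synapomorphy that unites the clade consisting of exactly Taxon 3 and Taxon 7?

Character polarity is set by the outgroup: the derived state is whichever differs from the outgroup's state, so for III, IV, V the derived state is '-', and for the remaining characters it is '+'.
I (derived state '+') is unique to Taxon 9 (autapomorphy; uninformative for grouping).
Only Taxon 1 and Taxon 9 show the derived state '+' for II, supporting them as a clade.
III (derived state '-') is shared by Taxon 3 and Taxon 7 — a synapomorphy uniting that clade.
IV (derived state '-') is unique to Taxon 7 (autapomorphy; uninformative for grouping).
V (derived state '-') is shared by all ingroup taxa — unites the whole ingroup.
Most parsimonious ingroup topology: ((Taxon 1,Taxon 9),(Taxon 7,Taxon 3)).
The clade {Taxon 3, Taxon 7} is supported by III: its derived state '-' occurs in exactly those taxa and in no other taxon (including the outgroup).

III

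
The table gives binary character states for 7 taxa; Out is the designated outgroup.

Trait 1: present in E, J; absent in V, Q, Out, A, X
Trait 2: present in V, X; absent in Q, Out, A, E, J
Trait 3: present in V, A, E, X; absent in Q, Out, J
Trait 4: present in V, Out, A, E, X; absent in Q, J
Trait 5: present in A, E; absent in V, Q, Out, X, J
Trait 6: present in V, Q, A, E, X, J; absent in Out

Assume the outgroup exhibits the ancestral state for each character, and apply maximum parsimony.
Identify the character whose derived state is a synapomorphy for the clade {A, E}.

Trait 5

Character polarity is set by the outgroup: the derived state is whichever differs from the outgroup's state, so for Trait 4 the derived state is 'absent', and for the remaining characters it is 'present'.
Trait 1 (state 'present') occurs in E and J but conflicts with the nesting implied by the other characters — most parsimoniously interpreted as homoplasy.
Only V and X show the derived state 'present' for Trait 2, supporting them as a clade.
Only A, E, V, and X show the derived state 'present' for Trait 3, supporting them as a clade.
Trait 4 (derived state 'absent') is shared by J and Q — a synapomorphy uniting that clade.
Only A and E show the derived state 'present' for Trait 5, supporting them as a clade.
All ingroup taxa share the derived state 'present' for Trait 6; it defines the ingroup but does not resolve relationships within it.
Most parsimonious ingroup topology: (((A,E),(V,X)),(Q,J)).
The clade {A, E} is supported by Trait 5: its derived state 'present' occurs in exactly those taxa and in no other taxon (including the outgroup).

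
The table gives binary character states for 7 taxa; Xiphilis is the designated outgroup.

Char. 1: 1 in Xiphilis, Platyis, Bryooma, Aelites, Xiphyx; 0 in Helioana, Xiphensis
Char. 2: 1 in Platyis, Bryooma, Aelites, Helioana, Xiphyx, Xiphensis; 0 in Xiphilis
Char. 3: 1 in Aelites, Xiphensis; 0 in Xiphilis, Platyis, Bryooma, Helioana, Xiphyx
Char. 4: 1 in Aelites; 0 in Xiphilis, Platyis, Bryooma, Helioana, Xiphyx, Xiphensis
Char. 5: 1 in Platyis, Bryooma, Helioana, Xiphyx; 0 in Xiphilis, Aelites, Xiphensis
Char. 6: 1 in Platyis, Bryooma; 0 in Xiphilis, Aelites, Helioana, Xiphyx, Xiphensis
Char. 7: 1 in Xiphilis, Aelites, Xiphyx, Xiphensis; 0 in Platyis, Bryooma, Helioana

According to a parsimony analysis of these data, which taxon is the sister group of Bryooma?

Platyis

Character polarity is set by the outgroup: the derived state is whichever differs from the outgroup's state, so for Char. 1, Char. 7 the derived state is '0', and for the remaining characters it is '1'.
Char. 1 (state '0') occurs in Helioana and Xiphensis but conflicts with the nesting implied by the other characters — most parsimoniously interpreted as homoplasy.
All ingroup taxa share the derived state '1' for Char. 2; it defines the ingroup but does not resolve relationships within it.
Char. 3 (derived state '1') is shared by Aelites and Xiphensis — a synapomorphy uniting that clade.
Char. 4 (derived state '1') is unique to Aelites (autapomorphy; uninformative for grouping).
Char. 5: derived state '1' in Bryooma, Helioana, Platyis, and Xiphyx only — synapomorphy for {Bryooma, Helioana, Platyis, Xiphyx}.
Only Bryooma and Platyis show the derived state '1' for Char. 6, supporting them as a clade.
Char. 7 (derived state '0') is shared by Bryooma, Helioana, and Platyis — a synapomorphy uniting that clade.
Most parsimonious ingroup topology: ((((Platyis,Bryooma),Helioana),Xiphyx),(Aelites,Xiphensis)).
Bryooma and Platyis form a cherry on this tree, so they are sister taxa.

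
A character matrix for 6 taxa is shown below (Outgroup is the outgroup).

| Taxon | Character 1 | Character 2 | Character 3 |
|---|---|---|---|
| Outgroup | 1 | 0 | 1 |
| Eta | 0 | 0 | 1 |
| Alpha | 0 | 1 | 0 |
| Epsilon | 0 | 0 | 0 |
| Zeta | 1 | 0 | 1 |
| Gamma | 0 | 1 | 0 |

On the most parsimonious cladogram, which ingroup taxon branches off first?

Zeta

Character polarity is set by the outgroup: the derived state is whichever differs from the outgroup's state, so for Character 1, Character 3 the derived state is '0', and for the remaining characters it is '1'.
Character 1 (derived state '0') is shared by Alpha, Epsilon, Eta, and Gamma — a synapomorphy uniting that clade.
Character 2: derived state '1' in Alpha and Gamma only — synapomorphy for {Alpha, Gamma}.
Character 3: derived state '0' in Alpha, Epsilon, and Gamma only — synapomorphy for {Alpha, Epsilon, Gamma}.
Most parsimonious ingroup topology: ((Eta,((Alpha,Gamma),Epsilon)),Zeta).
Zeta is sister to the clade containing all other ingroup taxa, so it is the earliest-diverging (most basal) ingroup lineage.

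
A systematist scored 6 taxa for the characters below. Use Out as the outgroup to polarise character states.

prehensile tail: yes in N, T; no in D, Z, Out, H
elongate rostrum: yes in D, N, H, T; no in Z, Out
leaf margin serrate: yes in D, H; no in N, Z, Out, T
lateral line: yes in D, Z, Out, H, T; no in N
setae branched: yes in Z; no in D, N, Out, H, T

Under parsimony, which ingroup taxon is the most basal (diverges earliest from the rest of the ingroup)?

Character polarity is set by the outgroup: the derived state is whichever differs from the outgroup's state, so for lateral line the derived state is 'no', and for the remaining characters it is 'yes'.
prehensile tail (derived state 'yes') is shared by N and T — a synapomorphy uniting that clade.
elongate rostrum (derived state 'yes') is shared by D, H, N, and T — a synapomorphy uniting that clade.
leaf margin serrate (derived state 'yes') is shared by D and H — a synapomorphy uniting that clade.
lateral line: derived state 'no' in N only — an autapomorphy, so it tells us nothing about relationships among taxa.
setae branched (derived state 'yes') is unique to Z (autapomorphy; uninformative for grouping).
Most parsimonious ingroup topology: (((N,T),(D,H)),Z).
Z is sister to the clade containing all other ingroup taxa, so it is the earliest-diverging (most basal) ingroup lineage.

Z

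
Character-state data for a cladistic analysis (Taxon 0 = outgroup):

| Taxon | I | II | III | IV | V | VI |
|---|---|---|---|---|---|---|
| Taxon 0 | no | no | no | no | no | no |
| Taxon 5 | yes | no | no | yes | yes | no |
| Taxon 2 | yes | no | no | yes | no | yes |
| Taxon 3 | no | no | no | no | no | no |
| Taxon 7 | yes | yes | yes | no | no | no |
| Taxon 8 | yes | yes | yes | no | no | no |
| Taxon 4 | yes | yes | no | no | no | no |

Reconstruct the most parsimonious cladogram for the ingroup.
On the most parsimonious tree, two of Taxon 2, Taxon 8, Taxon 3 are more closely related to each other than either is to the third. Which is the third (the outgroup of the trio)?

The outgroup has state 'no' for every character, so 'yes' is the derived state throughout.
I (derived state 'yes') is shared by Taxon 2, Taxon 4, Taxon 5, Taxon 7, and Taxon 8 — a synapomorphy uniting that clade.
Only Taxon 4, Taxon 7, and Taxon 8 show the derived state 'yes' for II, supporting them as a clade.
III (derived state 'yes') is shared by Taxon 7 and Taxon 8 — a synapomorphy uniting that clade.
Only Taxon 2 and Taxon 5 show the derived state 'yes' for IV, supporting them as a clade.
V (derived state 'yes') is unique to Taxon 5 (autapomorphy; uninformative for grouping).
VI (derived state 'yes') is unique to Taxon 2 (autapomorphy; uninformative for grouping).
Most parsimonious ingroup topology: (((Taxon 5,Taxon 2),((Taxon 7,Taxon 8),Taxon 4)),Taxon 3).
Taxon 2 and Taxon 8 share a more recent common ancestor with each other than either does with Taxon 3, so Taxon 3 is the least closely related of the three.

Taxon 3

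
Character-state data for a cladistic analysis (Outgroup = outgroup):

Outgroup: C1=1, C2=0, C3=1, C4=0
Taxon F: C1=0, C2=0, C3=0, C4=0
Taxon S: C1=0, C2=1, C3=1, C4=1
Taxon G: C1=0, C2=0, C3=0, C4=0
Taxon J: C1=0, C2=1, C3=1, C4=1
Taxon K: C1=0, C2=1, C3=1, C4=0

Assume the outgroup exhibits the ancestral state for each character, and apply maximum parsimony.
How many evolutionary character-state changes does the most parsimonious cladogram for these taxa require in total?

4

Character polarity is set by the outgroup: the derived state is whichever differs from the outgroup's state, so for C1, C3 the derived state is '0', and for the remaining characters it is '1'.
C1 (derived state '0') is shared by all ingroup taxa — unites the whole ingroup.
C2 (derived state '1') is shared by Taxon J, Taxon K, and Taxon S — a synapomorphy uniting that clade.
C3 (derived state '0') is shared by Taxon F and Taxon G — a synapomorphy uniting that clade.
C4 (derived state '1') is shared by Taxon J and Taxon S — a synapomorphy uniting that clade.
Most parsimonious ingroup topology: ((Taxon F,Taxon G),((Taxon S,Taxon J),Taxon K)).
Changes per character on this tree: C1: 1; C2: 1; C3: 1; C4: 1.
Total = 4.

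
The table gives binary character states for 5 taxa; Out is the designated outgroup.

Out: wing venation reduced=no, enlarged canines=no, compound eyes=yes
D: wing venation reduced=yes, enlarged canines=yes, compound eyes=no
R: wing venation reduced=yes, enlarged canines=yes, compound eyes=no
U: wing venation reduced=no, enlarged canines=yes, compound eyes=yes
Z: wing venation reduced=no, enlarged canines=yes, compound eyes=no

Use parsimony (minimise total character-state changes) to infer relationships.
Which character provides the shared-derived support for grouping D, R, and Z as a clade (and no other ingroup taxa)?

compound eyes

Character polarity is set by the outgroup: the derived state is whichever differs from the outgroup's state, so for compound eyes the derived state is 'no', and for the remaining characters it is 'yes'.
wing venation reduced (derived state 'yes') is shared by D and R — a synapomorphy uniting that clade.
All ingroup taxa share the derived state 'yes' for enlarged canines; it defines the ingroup but does not resolve relationships within it.
Only D, R, and Z show the derived state 'no' for compound eyes, supporting them as a clade.
Most parsimonious ingroup topology: (((D,R),Z),U).
The clade {D, R, Z} is supported by compound eyes: its derived state 'no' occurs in exactly those taxa and in no other taxon (including the outgroup).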